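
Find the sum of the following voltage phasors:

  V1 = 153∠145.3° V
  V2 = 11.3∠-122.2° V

Step 1 — Convert each phasor to rectangular form:
  V1 = 153·(cos(145.3°) + j·sin(145.3°)) = -125.8 + j87.1 V
  V2 = 11.3·(cos(-122.2°) + j·sin(-122.2°)) = -6.022 - j9.562 V
Step 2 — Sum components: V_total = -131.8 + j77.54 V.
Step 3 — Convert to polar: |V_total| = 152.9 V, ∠V_total = 149.5°.

V_total = 152.9∠149.5° V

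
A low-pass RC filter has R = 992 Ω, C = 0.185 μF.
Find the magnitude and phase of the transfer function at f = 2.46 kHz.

Step 1 — Angular frequency: ω = 2π·2460 = 1.546e+04 rad/s.
Step 2 — Transfer function: H(jω) = 1/(1 + jωRC).
Step 3 — Denominator: 1 + jωRC = 1 + j·1.546e+04·992·1.85e-07 = 1 + j2.837.
Step 4 — H = 0.1105 - j0.3136.
Step 5 — Magnitude: |H| = 0.3325 (-9.6 dB); phase: φ = -70.6°.

|H| = 0.3325 (-9.6 dB), φ = -70.6°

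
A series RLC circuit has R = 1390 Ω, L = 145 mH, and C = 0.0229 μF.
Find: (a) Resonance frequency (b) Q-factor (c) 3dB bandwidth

Step 1 — Resonance condition Im(Z)=0 gives ω₀ = 1/√(LC).
Step 2 — ω₀ = 1/√(0.145·2.29e-08) = 1.735e+04 rad/s.
Step 3 — f₀ = ω₀/(2π) = 2762 Hz.
Step 4 — Series Q: Q = ω₀L/R = 1.735e+04·0.145/1390 = 1.81.
Step 5 — 3dB bandwidth: Δω = ω₀/Q = 9586 rad/s; BW = Δω/(2π) = 1526 Hz.

(a) f₀ = 2762 Hz  (b) Q = 1.81  (c) BW = 1526 Hz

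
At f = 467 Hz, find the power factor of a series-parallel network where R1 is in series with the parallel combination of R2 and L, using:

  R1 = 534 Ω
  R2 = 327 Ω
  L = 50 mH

Step 1 — Angular frequency: ω = 2π·f = 2π·467 = 2934 rad/s.
Step 2 — Component impedances:
  R1: Z = R = 534 Ω
  R2: Z = R = 327 Ω
  L: Z = jωL = j·2934·0.05 = 0 + j146.7 Ω
Step 3 — Parallel branch: R2 || L = 1/(1/R2 + 1/L) = 54.79 + j122.1 Ω.
Step 4 — Series with R1: Z_total = R1 + (R2 || L) = 588.8 + j122.1 Ω = 601.3∠11.7° Ω.
Step 5 — Power factor: PF = cos(φ) = Re(Z)/|Z| = 588.8/601.3 = 0.9792.
Step 6 — Type: Im(Z) = 122.1 ⇒ lagging (phase φ = 11.7°).

PF = 0.9792 (lagging, φ = 11.7°)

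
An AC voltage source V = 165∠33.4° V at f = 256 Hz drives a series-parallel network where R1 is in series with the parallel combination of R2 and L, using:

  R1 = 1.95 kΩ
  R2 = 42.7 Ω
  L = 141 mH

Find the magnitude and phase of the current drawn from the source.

Step 1 — Angular frequency: ω = 2π·f = 2π·256 = 1608 rad/s.
Step 2 — Component impedances:
  R1: Z = R = 1950 Ω
  R2: Z = R = 42.7 Ω
  L: Z = jωL = j·1608·0.141 = 0 + j226.8 Ω
Step 3 — Parallel branch: R2 || L = 1/(1/R2 + 1/L) = 41.24 + j7.764 Ω.
Step 4 — Series with R1: Z_total = R1 + (R2 || L) = 1991 + j7.764 Ω = 1991∠0.2° Ω.
Step 5 — Source phasor: V = 165∠33.4° V = 137.7 + j90.83 V.
Step 6 — Ohm's law: I = V / Z_total = (137.7 + j90.83) / (1991 + j7.764) = 0.06935 + j0.04534 A.
Step 7 — Convert to polar: |I| = 0.08286 A, ∠I = 33.2°.

I = 0.08286∠33.2° A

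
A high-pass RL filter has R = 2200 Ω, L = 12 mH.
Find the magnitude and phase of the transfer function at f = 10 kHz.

Step 1 — Angular frequency: ω = 2π·1e+04 = 6.283e+04 rad/s.
Step 2 — Transfer function: H(jω) = jωL/(R + jωL).
Step 3 — Numerator jωL = j·754; denominator R + jωL = 2200 + j754.
Step 4 — H = 0.1051 + j0.3067.
Step 5 — Magnitude: |H| = 0.3242 (-9.8 dB); phase: φ = 71.1°.

|H| = 0.3242 (-9.8 dB), φ = 71.1°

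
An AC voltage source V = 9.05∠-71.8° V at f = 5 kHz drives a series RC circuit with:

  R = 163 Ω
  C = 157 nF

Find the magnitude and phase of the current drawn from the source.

Step 1 — Angular frequency: ω = 2π·f = 2π·5000 = 3.142e+04 rad/s.
Step 2 — Component impedances:
  R: Z = R = 163 Ω
  C: Z = 1/(jωC) = -j/(ω·C) = 0 - j202.7 Ω
Step 3 — Series combination: Z_total = R + C = 163 - j202.7 Ω = 260.1∠-51.2° Ω.
Step 4 — Source phasor: V = 9.05∠-71.8° V = 2.827 - j8.597 V.
Step 5 — Ohm's law: I = V / Z_total = (2.827 - j8.597) / (163 - j202.7) = 0.03256 - j0.01224 A.
Step 6 — Convert to polar: |I| = 0.03479 A, ∠I = -20.6°.

I = 0.03479∠-20.6° A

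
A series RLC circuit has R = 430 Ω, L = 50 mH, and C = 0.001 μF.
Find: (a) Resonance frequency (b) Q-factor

Step 1 — Resonance condition Im(Z)=0 gives ω₀ = 1/√(LC).
Step 2 — ω₀ = 1/√(0.05·1e-09) = 1.414e+05 rad/s.
Step 3 — f₀ = ω₀/(2π) = 2.251e+04 Hz.
Step 4 — Series Q: Q = ω₀L/R = 1.414e+05·0.05/430 = 16.44.

(a) f₀ = 2.251e+04 Hz  (b) Q = 16.44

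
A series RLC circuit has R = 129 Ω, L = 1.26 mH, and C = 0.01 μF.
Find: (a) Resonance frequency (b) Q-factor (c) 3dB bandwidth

Step 1 — Resonance condition Im(Z)=0 gives ω₀ = 1/√(LC).
Step 2 — ω₀ = 1/√(0.00126·1e-08) = 2.817e+05 rad/s.
Step 3 — f₀ = ω₀/(2π) = 4.484e+04 Hz.
Step 4 — Series Q: Q = ω₀L/R = 2.817e+05·0.00126/129 = 2.752.
Step 5 — 3dB bandwidth: Δω = ω₀/Q = 1.024e+05 rad/s; BW = Δω/(2π) = 1.629e+04 Hz.

(a) f₀ = 4.484e+04 Hz  (b) Q = 2.752  (c) BW = 1.629e+04 Hz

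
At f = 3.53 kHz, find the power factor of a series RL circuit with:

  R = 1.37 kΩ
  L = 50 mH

Step 1 — Angular frequency: ω = 2π·f = 2π·3530 = 2.218e+04 rad/s.
Step 2 — Component impedances:
  R: Z = R = 1370 Ω
  L: Z = jωL = j·2.218e+04·0.05 = 0 + j1109 Ω
Step 3 — Series combination: Z_total = R + L = 1370 + j1109 Ω = 1763∠39.0° Ω.
Step 4 — Power factor: PF = cos(φ) = Re(Z)/|Z| = 1370/1762.6 = 0.7773.
Step 5 — Type: Im(Z) = 1109 ⇒ lagging (phase φ = 39.0°).

PF = 0.7773 (lagging, φ = 39.0°)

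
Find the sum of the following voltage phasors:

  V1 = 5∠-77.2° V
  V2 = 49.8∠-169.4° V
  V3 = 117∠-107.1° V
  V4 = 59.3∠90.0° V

Step 1 — Convert each phasor to rectangular form:
  V1 = 5·(cos(-77.2°) + j·sin(-77.2°)) = 1.108 - j4.876 V
  V2 = 49.8·(cos(-169.4°) + j·sin(-169.4°)) = -48.95 - j9.161 V
  V3 = 117·(cos(-107.1°) + j·sin(-107.1°)) = -34.4 - j111.8 V
  V4 = 59.3·(cos(90.0°) + j·sin(90.0°)) = 0 + j59.3 V
Step 2 — Sum components: V_total = -82.25 - j66.56 V.
Step 3 — Convert to polar: |V_total| = 105.8 V, ∠V_total = -141.0°.

V_total = 105.8∠-141.0° V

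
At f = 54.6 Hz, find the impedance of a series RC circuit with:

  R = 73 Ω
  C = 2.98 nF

Step 1 — Angular frequency: ω = 2π·f = 2π·54.6 = 343.1 rad/s.
Step 2 — Component impedances:
  R: Z = R = 73 Ω
  C: Z = 1/(jωC) = -j/(ω·C) = 0 - j9.782e+05 Ω
Step 3 — Series combination: Z_total = R + C = 73 - j9.782e+05 Ω = 9.782e+05∠-90.0° Ω.

Z = 73 - j9.782e+05 Ω = 9.782e+05∠-90.0° Ω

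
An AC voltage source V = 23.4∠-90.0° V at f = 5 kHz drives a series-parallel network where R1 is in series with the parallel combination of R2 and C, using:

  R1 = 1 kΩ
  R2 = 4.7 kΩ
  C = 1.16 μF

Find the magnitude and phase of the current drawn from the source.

Step 1 — Angular frequency: ω = 2π·f = 2π·5000 = 3.142e+04 rad/s.
Step 2 — Component impedances:
  R1: Z = R = 1000 Ω
  R2: Z = R = 4700 Ω
  C: Z = 1/(jωC) = -j/(ω·C) = 0 - j27.44 Ω
Step 3 — Parallel branch: R2 || C = 1/(1/R2 + 1/C) = 0.1602 - j27.44 Ω.
Step 4 — Series with R1: Z_total = R1 + (R2 || C) = 1000 - j27.44 Ω = 1001∠-1.6° Ω.
Step 5 — Source phasor: V = 23.4∠-90.0° V = 0 - j23.4 V.
Step 6 — Ohm's law: I = V / Z_total = (0 - j23.4) / (1000 - j27.44) = 0.0006414 - j0.02338 A.
Step 7 — Convert to polar: |I| = 0.02339 A, ∠I = -88.4°.

I = 0.02339∠-88.4° A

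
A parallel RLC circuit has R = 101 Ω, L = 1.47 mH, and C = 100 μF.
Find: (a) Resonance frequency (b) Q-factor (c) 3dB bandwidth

Step 1 — Resonance: ω₀ = 1/√(LC) = 1/√(0.00147·0.0001) = 2608 rad/s.
Step 2 — f₀ = ω₀/(2π) = 415.1 Hz.
Step 3 — Parallel Q: Q = R/(ω₀L) = 101/(2608·0.00147) = 26.34.
Step 4 — Bandwidth: Δω = ω₀/Q = 99.01 rad/s; BW = Δω/(2π) = 15.76 Hz.

(a) f₀ = 415.1 Hz  (b) Q = 26.34  (c) BW = 15.76 Hz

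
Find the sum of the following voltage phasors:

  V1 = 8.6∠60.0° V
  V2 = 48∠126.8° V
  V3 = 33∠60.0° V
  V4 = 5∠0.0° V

Step 1 — Convert each phasor to rectangular form:
  V1 = 8.6·(cos(60.0°) + j·sin(60.0°)) = 4.3 + j7.448 V
  V2 = 48·(cos(126.8°) + j·sin(126.8°)) = -28.75 + j38.44 V
  V3 = 33·(cos(60.0°) + j·sin(60.0°)) = 16.5 + j28.58 V
  V4 = 5·(cos(0.0°) + j·sin(0.0°)) = 5 V
Step 2 — Sum components: V_total = -2.953 + j74.46 V.
Step 3 — Convert to polar: |V_total| = 74.52 V, ∠V_total = 92.3°.

V_total = 74.52∠92.3° V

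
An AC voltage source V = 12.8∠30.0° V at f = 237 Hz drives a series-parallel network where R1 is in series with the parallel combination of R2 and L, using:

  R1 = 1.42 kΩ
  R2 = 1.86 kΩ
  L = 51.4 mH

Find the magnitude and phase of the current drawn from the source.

Step 1 — Angular frequency: ω = 2π·f = 2π·237 = 1489 rad/s.
Step 2 — Component impedances:
  R1: Z = R = 1420 Ω
  R2: Z = R = 1860 Ω
  L: Z = jωL = j·1489·0.0514 = 0 + j76.54 Ω
Step 3 — Parallel branch: R2 || L = 1/(1/R2 + 1/L) = 3.144 + j76.41 Ω.
Step 4 — Series with R1: Z_total = R1 + (R2 || L) = 1423 + j76.41 Ω = 1425∠3.1° Ω.
Step 5 — Source phasor: V = 12.8∠30.0° V = 11.09 + j6.4 V.
Step 6 — Ohm's law: I = V / Z_total = (11.09 + j6.4) / (1423 + j76.41) = 0.008008 + j0.004067 A.
Step 7 — Convert to polar: |I| = 0.008981 A, ∠I = 26.9°.

I = 0.008981∠26.9° A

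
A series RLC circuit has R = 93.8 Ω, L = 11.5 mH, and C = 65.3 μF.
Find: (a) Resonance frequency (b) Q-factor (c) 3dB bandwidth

Step 1 — Resonance condition Im(Z)=0 gives ω₀ = 1/√(LC).
Step 2 — ω₀ = 1/√(0.0115·6.53e-05) = 1154 rad/s.
Step 3 — f₀ = ω₀/(2π) = 183.7 Hz.
Step 4 — Series Q: Q = ω₀L/R = 1154·0.0115/93.8 = 0.1415.
Step 5 — 3dB bandwidth: Δω = ω₀/Q = 8157 rad/s; BW = Δω/(2π) = 1298 Hz.

(a) f₀ = 183.7 Hz  (b) Q = 0.1415  (c) BW = 1298 Hz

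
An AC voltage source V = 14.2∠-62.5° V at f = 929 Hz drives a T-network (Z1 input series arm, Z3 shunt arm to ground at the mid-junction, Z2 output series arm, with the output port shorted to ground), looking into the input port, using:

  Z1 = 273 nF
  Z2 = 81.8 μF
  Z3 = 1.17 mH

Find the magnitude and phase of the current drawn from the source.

Step 1 — Angular frequency: ω = 2π·f = 2π·929 = 5837 rad/s.
Step 2 — Component impedances:
  Z1: Z = 1/(jωC) = -j/(ω·C) = 0 - j627.5 Ω
  Z2: Z = 1/(jωC) = -j/(ω·C) = 0 - j2.094 Ω
  Z3: Z = jωL = j·5837·0.00117 = 0 + j6.829 Ω
Step 3 — With the output port shorted to ground, the output series arm Z2 runs from the junction to ground; the shunt arm Z3 also runs from the junction to ground. They appear in parallel: Z3 || Z2 = 0 - j3.021 Ω.
Step 4 — Series with input arm Z1: Z_in = Z1 + (Z3 || Z2) = 0 - j630.6 Ω = 630.6∠-90.0° Ω.
Step 5 — Source phasor: V = 14.2∠-62.5° V = 6.557 - j12.6 V.
Step 6 — Ohm's law: I = V / Z_total = (6.557 - j12.6) / (0 - j630.6) = 0.01998 + j0.0104 A.
Step 7 — Convert to polar: |I| = 0.02252 A, ∠I = 27.5°.

I = 0.02252∠27.5° A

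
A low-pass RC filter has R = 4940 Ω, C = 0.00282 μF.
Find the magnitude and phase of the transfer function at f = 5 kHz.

Step 1 — Angular frequency: ω = 2π·5000 = 3.142e+04 rad/s.
Step 2 — Transfer function: H(jω) = 1/(1 + jωRC).
Step 3 — Denominator: 1 + jωRC = 1 + j·3.142e+04·4940·2.82e-09 = 1 + j0.4376.
Step 4 — H = 0.8393 - j0.3673.
Step 5 — Magnitude: |H| = 0.9161 (-0.8 dB); phase: φ = -23.6°.

|H| = 0.9161 (-0.8 dB), φ = -23.6°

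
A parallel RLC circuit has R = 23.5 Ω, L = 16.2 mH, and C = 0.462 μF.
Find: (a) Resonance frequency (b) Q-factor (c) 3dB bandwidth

Step 1 — Resonance: ω₀ = 1/√(LC) = 1/√(0.0162·4.62e-07) = 1.156e+04 rad/s.
Step 2 — f₀ = ω₀/(2π) = 1840 Hz.
Step 3 — Parallel Q: Q = R/(ω₀L) = 23.5/(1.156e+04·0.0162) = 0.1255.
Step 4 — Bandwidth: Δω = ω₀/Q = 9.211e+04 rad/s; BW = Δω/(2π) = 1.466e+04 Hz.

(a) f₀ = 1840 Hz  (b) Q = 0.1255  (c) BW = 1.466e+04 Hz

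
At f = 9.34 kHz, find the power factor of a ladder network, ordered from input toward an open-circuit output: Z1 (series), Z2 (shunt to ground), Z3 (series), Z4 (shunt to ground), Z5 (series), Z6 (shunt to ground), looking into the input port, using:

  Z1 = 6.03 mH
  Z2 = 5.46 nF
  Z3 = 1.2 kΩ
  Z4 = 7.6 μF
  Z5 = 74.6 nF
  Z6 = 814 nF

Step 1 — Angular frequency: ω = 2π·f = 2π·9340 = 5.868e+04 rad/s.
Step 2 — Component impedances:
  Z1: Z = jωL = j·5.868e+04·0.00603 = 0 + j353.9 Ω
  Z2: Z = 1/(jωC) = -j/(ω·C) = 0 - j3121 Ω
  Z3: Z = R = 1200 Ω
  Z4: Z = 1/(jωC) = -j/(ω·C) = 0 - j2.242 Ω
  Z5: Z = 1/(jωC) = -j/(ω·C) = 0 - j228.4 Ω
  Z6: Z = 1/(jωC) = -j/(ω·C) = 0 - j20.93 Ω
Step 3 — Ladder network (open output): work backward from the far end, alternating series and parallel combinations. Z_in = 1044 - j49.54 Ω = 1045∠-2.7° Ω.
Step 4 — Power factor: PF = cos(φ) = Re(Z)/|Z| = 1044.1/1045.3 = 0.9989.
Step 5 — Type: Im(Z) = -49.54 ⇒ leading (phase φ = -2.7°).

PF = 0.9989 (leading, φ = -2.7°)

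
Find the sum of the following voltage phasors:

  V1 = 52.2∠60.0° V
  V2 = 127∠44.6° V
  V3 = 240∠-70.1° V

Step 1 — Convert each phasor to rectangular form:
  V1 = 52.2·(cos(60.0°) + j·sin(60.0°)) = 26.1 + j45.21 V
  V2 = 127·(cos(44.6°) + j·sin(44.6°)) = 90.43 + j89.17 V
  V3 = 240·(cos(-70.1°) + j·sin(-70.1°)) = 81.69 - j225.7 V
Step 2 — Sum components: V_total = 198.2 - j91.29 V.
Step 3 — Convert to polar: |V_total| = 218.2 V, ∠V_total = -24.7°.

V_total = 218.2∠-24.7° V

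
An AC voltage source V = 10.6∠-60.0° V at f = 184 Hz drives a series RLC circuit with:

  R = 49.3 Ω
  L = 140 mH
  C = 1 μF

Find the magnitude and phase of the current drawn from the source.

Step 1 — Angular frequency: ω = 2π·f = 2π·184 = 1156 rad/s.
Step 2 — Component impedances:
  R: Z = R = 49.3 Ω
  L: Z = jωL = j·1156·0.14 = 0 + j161.9 Ω
  C: Z = 1/(jωC) = -j/(ω·C) = 0 - j865 Ω
Step 3 — Series combination: Z_total = R + L + C = 49.3 - j703.1 Ω = 704.8∠-86.0° Ω.
Step 4 — Source phasor: V = 10.6∠-60.0° V = 5.3 - j9.18 V.
Step 5 — Ohm's law: I = V / Z_total = (5.3 - j9.18) / (49.3 - j703.1) = 0.01352 + j0.00659 A.
Step 6 — Convert to polar: |I| = 0.01504 A, ∠I = 26.0°.

I = 0.01504∠26.0° A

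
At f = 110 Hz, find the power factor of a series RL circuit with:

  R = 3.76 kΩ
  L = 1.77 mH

Step 1 — Angular frequency: ω = 2π·f = 2π·110 = 691.2 rad/s.
Step 2 — Component impedances:
  R: Z = R = 3760 Ω
  L: Z = jωL = j·691.2·0.00177 = 0 + j1.223 Ω
Step 3 — Series combination: Z_total = R + L = 3760 + j1.223 Ω = 3760∠0.0° Ω.
Step 4 — Power factor: PF = cos(φ) = Re(Z)/|Z| = 3760/3760 = 1.
Step 5 — Type: Im(Z) = 1.223 ⇒ lagging (phase φ = 0.0°).

PF = 1 (lagging, φ = 0.0°)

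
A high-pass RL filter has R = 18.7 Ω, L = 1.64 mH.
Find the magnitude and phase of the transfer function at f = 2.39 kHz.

Step 1 — Angular frequency: ω = 2π·2390 = 1.502e+04 rad/s.
Step 2 — Transfer function: H(jω) = jωL/(R + jωL).
Step 3 — Numerator jωL = j·24.63; denominator R + jωL = 18.7 + j24.63.
Step 4 — H = 0.6343 + j0.4816.
Step 5 — Magnitude: |H| = 0.7964 (-2.0 dB); phase: φ = 37.2°.

|H| = 0.7964 (-2.0 dB), φ = 37.2°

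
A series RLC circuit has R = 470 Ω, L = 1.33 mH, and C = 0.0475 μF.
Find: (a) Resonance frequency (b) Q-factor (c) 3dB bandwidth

Step 1 — Resonance condition Im(Z)=0 gives ω₀ = 1/√(LC).
Step 2 — ω₀ = 1/√(0.00133·4.75e-08) = 1.258e+05 rad/s.
Step 3 — f₀ = ω₀/(2π) = 2.002e+04 Hz.
Step 4 — Series Q: Q = ω₀L/R = 1.258e+05·0.00133/470 = 0.356.
Step 5 — 3dB bandwidth: Δω = ω₀/Q = 3.534e+05 rad/s; BW = Δω/(2π) = 5.624e+04 Hz.

(a) f₀ = 2.002e+04 Hz  (b) Q = 0.356  (c) BW = 5.624e+04 Hz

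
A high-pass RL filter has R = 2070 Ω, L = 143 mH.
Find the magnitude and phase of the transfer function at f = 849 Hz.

Step 1 — Angular frequency: ω = 2π·849 = 5334 rad/s.
Step 2 — Transfer function: H(jω) = jωL/(R + jωL).
Step 3 — Numerator jωL = j·762.8; denominator R + jωL = 2070 + j762.8.
Step 4 — H = 0.1196 + j0.3245.
Step 5 — Magnitude: |H| = 0.3458 (-9.2 dB); phase: φ = 69.8°.

|H| = 0.3458 (-9.2 dB), φ = 69.8°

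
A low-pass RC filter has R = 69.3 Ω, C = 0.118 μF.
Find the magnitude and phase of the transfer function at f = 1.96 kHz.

Step 1 — Angular frequency: ω = 2π·1960 = 1.232e+04 rad/s.
Step 2 — Transfer function: H(jω) = 1/(1 + jωRC).
Step 3 — Denominator: 1 + jωRC = 1 + j·1.232e+04·69.3·1.18e-07 = 1 + j0.1007.
Step 4 — H = 0.99 - j0.09969.
Step 5 — Magnitude: |H| = 0.995 (-0.0 dB); phase: φ = -5.8°.

|H| = 0.995 (-0.0 dB), φ = -5.8°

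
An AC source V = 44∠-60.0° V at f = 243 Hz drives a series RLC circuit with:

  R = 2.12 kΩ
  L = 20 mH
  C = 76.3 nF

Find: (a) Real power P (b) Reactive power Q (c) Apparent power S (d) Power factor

Step 1 — Angular frequency: ω = 2π·f = 2π·243 = 1527 rad/s.
Step 2 — Component impedances:
  R: Z = R = 2120 Ω
  L: Z = jωL = j·1527·0.02 = 0 + j30.54 Ω
  C: Z = 1/(jωC) = -j/(ω·C) = 0 - j8584 Ω
Step 3 — Series combination: Z_total = R + L + C = 2120 - j8553 Ω = 8812∠-76.1° Ω.
Step 4 — Source phasor: V = 44∠-60.0° V = 22 - j38.11 V.
Step 5 — Current: I = V / Z = 0.004798 + j0.001383 A = 0.004993∠16.1° A.
Step 6 — Complex power: S = V·I* = 0.05285 - j0.2132 VA.
Step 7 — Real power: P = Re(S) = 0.05285 W.
Step 8 — Reactive power: Q = Im(S) = -0.2132 VAR.
Step 9 — Apparent power: |S| = 0.2197 VA.
Step 10 — Power factor: PF = P/|S| = 0.2406 (leading).

(a) P = 0.05285 W  (b) Q = -0.2132 VAR  (c) S = 0.2197 VA  (d) PF = 0.2406 (leading)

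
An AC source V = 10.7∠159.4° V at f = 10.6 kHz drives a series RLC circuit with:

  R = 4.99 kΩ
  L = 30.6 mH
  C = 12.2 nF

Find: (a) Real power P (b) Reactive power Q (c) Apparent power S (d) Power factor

Step 1 — Angular frequency: ω = 2π·f = 2π·1.06e+04 = 6.66e+04 rad/s.
Step 2 — Component impedances:
  R: Z = R = 4990 Ω
  L: Z = jωL = j·6.66e+04·0.0306 = 0 + j2038 Ω
  C: Z = 1/(jωC) = -j/(ω·C) = 0 - j1231 Ω
Step 3 — Series combination: Z_total = R + L + C = 4990 + j807.3 Ω = 5055∠9.2° Ω.
Step 4 — Source phasor: V = 10.7∠159.4° V = -10.02 + j3.765 V.
Step 5 — Current: I = V / Z = -0.001837 + j0.001052 A = 0.002117∠150.2° A.
Step 6 — Complex power: S = V·I* = 0.02236 + j0.003617 VA.
Step 7 — Real power: P = Re(S) = 0.02236 W.
Step 8 — Reactive power: Q = Im(S) = 0.003617 VAR.
Step 9 — Apparent power: |S| = 0.02265 VA.
Step 10 — Power factor: PF = P/|S| = 0.9872 (lagging).

(a) P = 0.02236 W  (b) Q = 0.003617 VAR  (c) S = 0.02265 VA  (d) PF = 0.9872 (lagging)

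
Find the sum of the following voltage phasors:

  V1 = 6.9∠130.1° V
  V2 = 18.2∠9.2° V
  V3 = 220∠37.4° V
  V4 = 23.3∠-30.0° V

Step 1 — Convert each phasor to rectangular form:
  V1 = 6.9·(cos(130.1°) + j·sin(130.1°)) = -4.444 + j5.278 V
  V2 = 18.2·(cos(9.2°) + j·sin(9.2°)) = 17.97 + j2.91 V
  V3 = 220·(cos(37.4°) + j·sin(37.4°)) = 174.8 + j133.6 V
  V4 = 23.3·(cos(-30.0°) + j·sin(-30.0°)) = 20.18 - j11.65 V
Step 2 — Sum components: V_total = 208.5 + j130.2 V.
Step 3 — Convert to polar: |V_total| = 245.8 V, ∠V_total = 32.0°.

V_total = 245.8∠32.0° V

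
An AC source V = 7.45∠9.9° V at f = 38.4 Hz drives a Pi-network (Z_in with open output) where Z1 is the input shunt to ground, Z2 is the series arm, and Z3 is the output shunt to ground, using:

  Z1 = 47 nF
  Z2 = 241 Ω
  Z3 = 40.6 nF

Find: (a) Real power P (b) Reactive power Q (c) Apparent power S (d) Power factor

Step 1 — Angular frequency: ω = 2π·f = 2π·38.4 = 241.3 rad/s.
Step 2 — Component impedances:
  Z1: Z = 1/(jωC) = -j/(ω·C) = 0 - j8.818e+04 Ω
  Z2: Z = R = 241 Ω
  Z3: Z = 1/(jωC) = -j/(ω·C) = 0 - j1.021e+05 Ω
Step 3 — With open output, the series arm Z2 and the output shunt Z3 appear in series to ground: Z2 + Z3 = 241 - j1.021e+05 Ω.
Step 4 — Parallel with input shunt Z1: Z_in = Z1 || (Z2 + Z3) = 51.77 - j4.731e+04 Ω = 4.731e+04∠-89.9° Ω.
Step 5 — Source phasor: V = 7.45∠9.9° V = 7.339 + j1.281 V.
Step 6 — Current: I = V / Z = -2.69e-05 + j0.0001551 A = 0.0001575∠99.8° A.
Step 7 — Complex power: S = V·I* = 1.284e-06 - j0.001173 VA.
Step 8 — Real power: P = Re(S) = 1.284e-06 W.
Step 9 — Reactive power: Q = Im(S) = -0.001173 VAR.
Step 10 — Apparent power: |S| = 0.001173 VA.
Step 11 — Power factor: PF = P/|S| = 0.001094 (leading).

(a) P = 1.284e-06 W  (b) Q = -0.001173 VAR  (c) S = 0.001173 VA  (d) PF = 0.001094 (leading)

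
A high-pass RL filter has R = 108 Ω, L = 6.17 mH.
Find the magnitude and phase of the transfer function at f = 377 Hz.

Step 1 — Angular frequency: ω = 2π·377 = 2369 rad/s.
Step 2 — Transfer function: H(jω) = jωL/(R + jωL).
Step 3 — Numerator jωL = j·14.62; denominator R + jωL = 108 + j14.62.
Step 4 — H = 0.01798 + j0.1329.
Step 5 — Magnitude: |H| = 0.1341 (-17.5 dB); phase: φ = 82.3°.

|H| = 0.1341 (-17.5 dB), φ = 82.3°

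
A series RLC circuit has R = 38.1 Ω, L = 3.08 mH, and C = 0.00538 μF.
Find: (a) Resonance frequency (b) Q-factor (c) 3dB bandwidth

Step 1 — Resonance: ω₀ = 1/√(LC) = 1/√(0.00308·5.38e-09) = 2.457e+05 rad/s.
Step 2 — f₀ = ω₀/(2π) = 3.91e+04 Hz.
Step 3 — Series Q: Q = ω₀L/R = 2.457e+05·0.00308/38.1 = 19.86.
Step 4 — Bandwidth: Δω = ω₀/Q = 1.237e+04 rad/s; BW = Δω/(2π) = 1969 Hz.

(a) f₀ = 3.91e+04 Hz  (b) Q = 19.86  (c) BW = 1969 Hz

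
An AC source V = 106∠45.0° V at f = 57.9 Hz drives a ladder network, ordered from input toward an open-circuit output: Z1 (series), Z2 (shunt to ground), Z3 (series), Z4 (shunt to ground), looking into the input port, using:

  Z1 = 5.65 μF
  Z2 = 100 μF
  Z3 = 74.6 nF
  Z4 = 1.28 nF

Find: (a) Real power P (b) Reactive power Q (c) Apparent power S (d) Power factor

Step 1 — Angular frequency: ω = 2π·f = 2π·57.9 = 363.8 rad/s.
Step 2 — Component impedances:
  Z1: Z = 1/(jωC) = -j/(ω·C) = 0 - j486.5 Ω
  Z2: Z = 1/(jωC) = -j/(ω·C) = 0 - j27.49 Ω
  Z3: Z = 1/(jωC) = -j/(ω·C) = 0 - j3.685e+04 Ω
  Z4: Z = 1/(jωC) = -j/(ω·C) = 0 - j2.147e+06 Ω
Step 3 — Ladder network (open output): work backward from the far end, alternating series and parallel combinations. Z_in = 0 - j514 Ω = 514∠-90.0° Ω.
Step 4 — Source phasor: V = 106∠45.0° V = 74.95 + j74.95 V.
Step 5 — Current: I = V / Z = -0.1458 + j0.1458 A = 0.2062∠135.0° A.
Step 6 — Complex power: S = V·I* = 0 - j21.86 VA.
Step 7 — Real power: P = Re(S) = 0 W.
Step 8 — Reactive power: Q = Im(S) = -21.86 VAR.
Step 9 — Apparent power: |S| = 21.86 VA.
Step 10 — Power factor: PF = P/|S| = 0 (leading).

(a) P = 0 W  (b) Q = -21.86 VAR  (c) S = 21.86 VA  (d) PF = 0 (leading)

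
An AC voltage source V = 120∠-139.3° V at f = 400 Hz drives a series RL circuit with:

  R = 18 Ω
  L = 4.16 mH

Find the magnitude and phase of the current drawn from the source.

Step 1 — Angular frequency: ω = 2π·f = 2π·400 = 2513 rad/s.
Step 2 — Component impedances:
  R: Z = R = 18 Ω
  L: Z = jωL = j·2513·0.00416 = 0 + j10.46 Ω
Step 3 — Series combination: Z_total = R + L = 18 + j10.46 Ω = 20.82∠30.1° Ω.
Step 4 — Source phasor: V = 120∠-139.3° V = -90.98 - j78.25 V.
Step 5 — Ohm's law: I = V / Z_total = (-90.98 - j78.25) / (18 + j10.46) = -5.667 - j1.055 A.
Step 6 — Convert to polar: |I| = 5.765 A, ∠I = -169.4°.

I = 5.765∠-169.4° A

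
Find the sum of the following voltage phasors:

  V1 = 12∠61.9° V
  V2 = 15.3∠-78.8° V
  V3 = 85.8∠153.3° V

Step 1 — Convert each phasor to rectangular form:
  V1 = 12·(cos(61.9°) + j·sin(61.9°)) = 5.652 + j10.59 V
  V2 = 15.3·(cos(-78.8°) + j·sin(-78.8°)) = 2.972 - j15.01 V
  V3 = 85.8·(cos(153.3°) + j·sin(153.3°)) = -76.65 + j38.55 V
Step 2 — Sum components: V_total = -68.03 + j34.13 V.
Step 3 — Convert to polar: |V_total| = 76.11 V, ∠V_total = 153.4°.

V_total = 76.11∠153.4° V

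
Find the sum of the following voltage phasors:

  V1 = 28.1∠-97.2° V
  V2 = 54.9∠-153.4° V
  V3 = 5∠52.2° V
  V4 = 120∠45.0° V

Step 1 — Convert each phasor to rectangular form:
  V1 = 28.1·(cos(-97.2°) + j·sin(-97.2°)) = -3.522 - j27.88 V
  V2 = 54.9·(cos(-153.4°) + j·sin(-153.4°)) = -49.09 - j24.58 V
  V3 = 5·(cos(52.2°) + j·sin(52.2°)) = 3.065 + j3.951 V
  V4 = 120·(cos(45.0°) + j·sin(45.0°)) = 84.85 + j84.85 V
Step 2 — Sum components: V_total = 35.31 + j36.34 V.
Step 3 — Convert to polar: |V_total| = 50.67 V, ∠V_total = 45.8°.

V_total = 50.67∠45.8° V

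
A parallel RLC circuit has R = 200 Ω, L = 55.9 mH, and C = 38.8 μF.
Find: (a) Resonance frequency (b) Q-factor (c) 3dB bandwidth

Step 1 — Resonance: ω₀ = 1/√(LC) = 1/√(0.0559·3.88e-05) = 679 rad/s.
Step 2 — f₀ = ω₀/(2π) = 108.1 Hz.
Step 3 — Parallel Q: Q = R/(ω₀L) = 200/(679·0.0559) = 5.269.
Step 4 — Bandwidth: Δω = ω₀/Q = 128.9 rad/s; BW = Δω/(2π) = 20.51 Hz.

(a) f₀ = 108.1 Hz  (b) Q = 5.269  (c) BW = 20.51 Hz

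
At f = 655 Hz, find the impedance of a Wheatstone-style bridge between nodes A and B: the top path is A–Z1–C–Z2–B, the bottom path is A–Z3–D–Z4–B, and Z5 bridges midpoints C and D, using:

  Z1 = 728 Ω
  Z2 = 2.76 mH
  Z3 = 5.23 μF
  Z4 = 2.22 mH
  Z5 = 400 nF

Step 1 — Angular frequency: ω = 2π·f = 2π·655 = 4115 rad/s.
Step 2 — Component impedances:
  Z1: Z = R = 728 Ω
  Z2: Z = jωL = j·4115·0.00276 = 0 + j11.36 Ω
  Z3: Z = 1/(jωC) = -j/(ω·C) = 0 - j46.46 Ω
  Z4: Z = jωL = j·4115·0.00222 = 0 + j9.136 Ω
  Z5: Z = 1/(jωC) = -j/(ω·C) = 0 - j607.5 Ω
Step 3 — Bridge requires nodal analysis (the Z5 bridge couples midpoints C and D, so the two paths cannot be reduced to a simple series/parallel combination). Setting node B to ground and injecting 1 A at node A, the 3-node admittance system at A, C, D solves to V_A = Z_AB = 1.879 - j37.12 Ω = 37.16∠-87.1° Ω.

Z = 1.879 - j37.12 Ω = 37.16∠-87.1° Ω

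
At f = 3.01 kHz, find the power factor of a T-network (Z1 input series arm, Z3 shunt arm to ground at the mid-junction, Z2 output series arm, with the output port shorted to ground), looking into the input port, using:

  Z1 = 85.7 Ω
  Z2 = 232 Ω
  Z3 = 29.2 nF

Step 1 — Angular frequency: ω = 2π·f = 2π·3010 = 1.891e+04 rad/s.
Step 2 — Component impedances:
  Z1: Z = R = 85.7 Ω
  Z2: Z = R = 232 Ω
  Z3: Z = 1/(jωC) = -j/(ω·C) = 0 - j1811 Ω
Step 3 — With the output port shorted to ground, the output series arm Z2 runs from the junction to ground; the shunt arm Z3 also runs from the junction to ground. They appear in parallel: Z3 || Z2 = 228.3 - j29.24 Ω.
Step 4 — Series with input arm Z1: Z_in = Z1 + (Z3 || Z2) = 314 - j29.24 Ω = 315.3∠-5.3° Ω.
Step 5 — Power factor: PF = cos(φ) = Re(Z)/|Z| = 313.95/315.31 = 0.9957.
Step 6 — Type: Im(Z) = -29.24 ⇒ leading (phase φ = -5.3°).

PF = 0.9957 (leading, φ = -5.3°)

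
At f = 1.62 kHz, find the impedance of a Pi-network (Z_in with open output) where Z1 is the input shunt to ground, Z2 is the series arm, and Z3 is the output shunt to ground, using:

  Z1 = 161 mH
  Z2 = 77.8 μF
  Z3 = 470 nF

Step 1 — Angular frequency: ω = 2π·f = 2π·1620 = 1.018e+04 rad/s.
Step 2 — Component impedances:
  Z1: Z = jωL = j·1.018e+04·0.161 = 0 + j1639 Ω
  Z2: Z = 1/(jωC) = -j/(ω·C) = 0 - j1.263 Ω
  Z3: Z = 1/(jωC) = -j/(ω·C) = 0 - j209 Ω
Step 3 — With open output, the series arm Z2 and the output shunt Z3 appear in series to ground: Z2 + Z3 = 0 - j210.3 Ω.
Step 4 — Parallel with input shunt Z1: Z_in = Z1 || (Z2 + Z3) = 0 - j241.2 Ω = 241.2∠-90.0° Ω.

Z = 0 - j241.2 Ω = 241.2∠-90.0° Ω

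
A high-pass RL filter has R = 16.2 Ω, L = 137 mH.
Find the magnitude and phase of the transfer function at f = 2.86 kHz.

Step 1 — Angular frequency: ω = 2π·2860 = 1.797e+04 rad/s.
Step 2 — Transfer function: H(jω) = jωL/(R + jωL).
Step 3 — Numerator jωL = j·2462; denominator R + jωL = 16.2 + j2462.
Step 4 — H = 1 + j0.00658.
Step 5 — Magnitude: |H| = 1 (-0.0 dB); phase: φ = 0.4°.

|H| = 1 (-0.0 dB), φ = 0.4°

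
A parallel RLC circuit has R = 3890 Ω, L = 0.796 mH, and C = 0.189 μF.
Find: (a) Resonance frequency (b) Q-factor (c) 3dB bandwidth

Step 1 — Resonance: ω₀ = 1/√(LC) = 1/√(0.000796·1.89e-07) = 8.153e+04 rad/s.
Step 2 — f₀ = ω₀/(2π) = 1.298e+04 Hz.
Step 3 — Parallel Q: Q = R/(ω₀L) = 3890/(8.153e+04·0.000796) = 59.94.
Step 4 — Bandwidth: Δω = ω₀/Q = 1360 rad/s; BW = Δω/(2π) = 216.5 Hz.

(a) f₀ = 1.298e+04 Hz  (b) Q = 59.94  (c) BW = 216.5 Hz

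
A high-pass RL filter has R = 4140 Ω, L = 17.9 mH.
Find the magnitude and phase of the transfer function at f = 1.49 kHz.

Step 1 — Angular frequency: ω = 2π·1490 = 9362 rad/s.
Step 2 — Transfer function: H(jω) = jωL/(R + jωL).
Step 3 — Numerator jωL = j·167.6; denominator R + jωL = 4140 + j167.6.
Step 4 — H = 0.001636 + j0.04041.
Step 5 — Magnitude: |H| = 0.04044 (-27.9 dB); phase: φ = 87.7°.

|H| = 0.04044 (-27.9 dB), φ = 87.7°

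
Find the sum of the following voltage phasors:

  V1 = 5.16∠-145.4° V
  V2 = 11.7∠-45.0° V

Step 1 — Convert each phasor to rectangular form:
  V1 = 5.16·(cos(-145.4°) + j·sin(-145.4°)) = -4.247 - j2.93 V
  V2 = 11.7·(cos(-45.0°) + j·sin(-45.0°)) = 8.273 - j8.273 V
Step 2 — Sum components: V_total = 4.026 - j11.2 V.
Step 3 — Convert to polar: |V_total| = 11.9 V, ∠V_total = -70.2°.

V_total = 11.9∠-70.2° V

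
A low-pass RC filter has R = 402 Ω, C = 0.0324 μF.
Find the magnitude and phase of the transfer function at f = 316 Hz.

Step 1 — Angular frequency: ω = 2π·316 = 1985 rad/s.
Step 2 — Transfer function: H(jω) = 1/(1 + jωRC).
Step 3 — Denominator: 1 + jωRC = 1 + j·1985·402·3.24e-08 = 1 + j0.02586.
Step 4 — H = 0.9993 - j0.02584.
Step 5 — Magnitude: |H| = 0.9997 (-0.0 dB); phase: φ = -1.5°.

|H| = 0.9997 (-0.0 dB), φ = -1.5°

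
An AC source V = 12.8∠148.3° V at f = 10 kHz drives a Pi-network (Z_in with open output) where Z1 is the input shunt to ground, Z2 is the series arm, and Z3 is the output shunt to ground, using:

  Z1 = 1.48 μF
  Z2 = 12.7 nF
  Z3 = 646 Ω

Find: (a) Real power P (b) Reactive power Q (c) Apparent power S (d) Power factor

Step 1 — Angular frequency: ω = 2π·f = 2π·1e+04 = 6.283e+04 rad/s.
Step 2 — Component impedances:
  Z1: Z = 1/(jωC) = -j/(ω·C) = 0 - j10.75 Ω
  Z2: Z = 1/(jωC) = -j/(ω·C) = 0 - j1253 Ω
  Z3: Z = R = 646 Ω
Step 3 — With open output, the series arm Z2 and the output shunt Z3 appear in series to ground: Z2 + Z3 = 646 - j1253 Ω.
Step 4 — Parallel with input shunt Z1: Z_in = Z1 || (Z2 + Z3) = 0.03708 - j10.68 Ω = 10.68∠-89.8° Ω.
Step 5 — Source phasor: V = 12.8∠148.3° V = -10.89 + j6.726 V.
Step 6 — Current: I = V / Z = -0.6332 - j1.017 A = 1.198∠-121.9° A.
Step 7 — Complex power: S = V·I* = 0.05325 - j15.34 VA.
Step 8 — Real power: P = Re(S) = 0.05325 W.
Step 9 — Reactive power: Q = Im(S) = -15.34 VAR.
Step 10 — Apparent power: |S| = 15.34 VA.
Step 11 — Power factor: PF = P/|S| = 0.003471 (leading).

(a) P = 0.05325 W  (b) Q = -15.34 VAR  (c) S = 15.34 VA  (d) PF = 0.003471 (leading)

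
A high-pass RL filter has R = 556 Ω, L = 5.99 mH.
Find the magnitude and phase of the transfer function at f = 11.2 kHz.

Step 1 — Angular frequency: ω = 2π·1.12e+04 = 7.037e+04 rad/s.
Step 2 — Transfer function: H(jω) = jωL/(R + jωL).
Step 3 — Numerator jωL = j·421.5; denominator R + jωL = 556 + j421.5.
Step 4 — H = 0.365 + j0.4814.
Step 5 — Magnitude: |H| = 0.6041 (-4.4 dB); phase: φ = 52.8°.

|H| = 0.6041 (-4.4 dB), φ = 52.8°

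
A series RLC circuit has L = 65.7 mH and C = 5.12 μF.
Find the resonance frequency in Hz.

Step 1 — Resonance condition Im(Z)=0 gives ω₀ = 1/√(LC).
Step 2 — ω₀ = 1/√(0.0657·5.12e-06) = 1724 rad/s.
Step 3 — f₀ = ω₀/(2π) = 274.4 Hz.

f₀ = 274.4 Hz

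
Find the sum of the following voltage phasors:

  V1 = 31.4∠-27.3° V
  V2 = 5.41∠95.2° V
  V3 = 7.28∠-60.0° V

Step 1 — Convert each phasor to rectangular form:
  V1 = 31.4·(cos(-27.3°) + j·sin(-27.3°)) = 27.9 - j14.4 V
  V2 = 5.41·(cos(95.2°) + j·sin(95.2°)) = -0.4903 + j5.388 V
  V3 = 7.28·(cos(-60.0°) + j·sin(-60.0°)) = 3.64 - j6.305 V
Step 2 — Sum components: V_total = 31.05 - j15.32 V.
Step 3 — Convert to polar: |V_total| = 34.63 V, ∠V_total = -26.3°.

V_total = 34.63∠-26.3° V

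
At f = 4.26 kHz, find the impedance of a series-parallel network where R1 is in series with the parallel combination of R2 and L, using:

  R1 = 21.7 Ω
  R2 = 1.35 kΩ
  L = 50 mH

Step 1 — Angular frequency: ω = 2π·f = 2π·4260 = 2.677e+04 rad/s.
Step 2 — Component impedances:
  R1: Z = R = 21.7 Ω
  R2: Z = R = 1350 Ω
  L: Z = jωL = j·2.677e+04·0.05 = 0 + j1338 Ω
Step 3 — Parallel branch: R2 || L = 1/(1/R2 + 1/L) = 669.1 + j675 Ω.
Step 4 — Series with R1: Z_total = R1 + (R2 || L) = 690.8 + j675 Ω = 965.8∠44.3° Ω.

Z = 690.8 + j675 Ω = 965.8∠44.3° Ω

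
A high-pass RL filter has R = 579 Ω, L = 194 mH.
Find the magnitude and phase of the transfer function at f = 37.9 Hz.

Step 1 — Angular frequency: ω = 2π·37.9 = 238.1 rad/s.
Step 2 — Transfer function: H(jω) = jωL/(R + jωL).
Step 3 — Numerator jωL = j·46.2; denominator R + jωL = 579 + j46.2.
Step 4 — H = 0.006326 + j0.07928.
Step 5 — Magnitude: |H| = 0.07954 (-22.0 dB); phase: φ = 85.4°.

|H| = 0.07954 (-22.0 dB), φ = 85.4°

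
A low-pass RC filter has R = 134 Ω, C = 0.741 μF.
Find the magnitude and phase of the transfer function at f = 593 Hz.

Step 1 — Angular frequency: ω = 2π·593 = 3726 rad/s.
Step 2 — Transfer function: H(jω) = 1/(1 + jωRC).
Step 3 — Denominator: 1 + jωRC = 1 + j·3726·134·7.41e-07 = 1 + j0.37.
Step 4 — H = 0.8796 - j0.3254.
Step 5 — Magnitude: |H| = 0.9379 (-0.6 dB); phase: φ = -20.3°.

|H| = 0.9379 (-0.6 dB), φ = -20.3°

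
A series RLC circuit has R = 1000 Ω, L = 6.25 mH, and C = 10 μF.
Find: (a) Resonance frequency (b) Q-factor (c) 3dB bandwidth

Step 1 — Resonance: ω₀ = 1/√(LC) = 1/√(0.00625·1e-05) = 4000 rad/s.
Step 2 — f₀ = ω₀/(2π) = 636.6 Hz.
Step 3 — Series Q: Q = ω₀L/R = 4000·0.00625/1000 = 0.025.
Step 4 — Bandwidth: Δω = ω₀/Q = 1.6e+05 rad/s; BW = Δω/(2π) = 2.546e+04 Hz.

(a) f₀ = 636.6 Hz  (b) Q = 0.025  (c) BW = 2.546e+04 Hz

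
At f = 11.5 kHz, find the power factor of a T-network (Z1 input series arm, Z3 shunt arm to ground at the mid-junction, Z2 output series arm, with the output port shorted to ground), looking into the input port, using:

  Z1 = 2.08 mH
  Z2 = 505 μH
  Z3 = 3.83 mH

Step 1 — Angular frequency: ω = 2π·f = 2π·1.15e+04 = 7.226e+04 rad/s.
Step 2 — Component impedances:
  Z1: Z = jωL = j·7.226e+04·0.00208 = 0 + j150.3 Ω
  Z2: Z = jωL = j·7.226e+04·0.000505 = 0 + j36.49 Ω
  Z3: Z = jωL = j·7.226e+04·0.00383 = 0 + j276.7 Ω
Step 3 — With the output port shorted to ground, the output series arm Z2 runs from the junction to ground; the shunt arm Z3 also runs from the junction to ground. They appear in parallel: Z3 || Z2 = 0 + j32.24 Ω.
Step 4 — Series with input arm Z1: Z_in = Z1 + (Z3 || Z2) = 0 + j182.5 Ω = 182.5∠90.0° Ω.
Step 5 — Power factor: PF = cos(φ) = Re(Z)/|Z| = 0/182.5 = 0.
Step 6 — Type: Im(Z) = 182.5 ⇒ lagging (phase φ = 90.0°).

PF = 0 (lagging, φ = 90.0°)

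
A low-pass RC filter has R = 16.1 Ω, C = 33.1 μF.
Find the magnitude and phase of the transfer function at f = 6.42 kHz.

Step 1 — Angular frequency: ω = 2π·6420 = 4.034e+04 rad/s.
Step 2 — Transfer function: H(jω) = 1/(1 + jωRC).
Step 3 — Denominator: 1 + jωRC = 1 + j·4.034e+04·16.1·3.31e-05 = 1 + j21.5.
Step 4 — H = 0.002159 - j0.04642.
Step 5 — Magnitude: |H| = 0.04647 (-26.7 dB); phase: φ = -87.3°.

|H| = 0.04647 (-26.7 dB), φ = -87.3°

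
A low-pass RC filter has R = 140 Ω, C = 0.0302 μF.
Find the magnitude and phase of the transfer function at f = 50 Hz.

Step 1 — Angular frequency: ω = 2π·50 = 314.2 rad/s.
Step 2 — Transfer function: H(jω) = 1/(1 + jωRC).
Step 3 — Denominator: 1 + jωRC = 1 + j·314.2·140·3.02e-08 = 1 + j0.001328.
Step 4 — H = 1 - j0.001328.
Step 5 — Magnitude: |H| = 1 (-0.0 dB); phase: φ = -0.1°.

|H| = 1 (-0.0 dB), φ = -0.1°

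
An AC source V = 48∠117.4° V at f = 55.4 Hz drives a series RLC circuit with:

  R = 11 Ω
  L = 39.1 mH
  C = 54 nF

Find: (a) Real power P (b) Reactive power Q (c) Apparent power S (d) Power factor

Step 1 — Angular frequency: ω = 2π·f = 2π·55.4 = 348.1 rad/s.
Step 2 — Component impedances:
  R: Z = R = 11 Ω
  L: Z = jωL = j·348.1·0.0391 = 0 + j13.61 Ω
  C: Z = 1/(jωC) = -j/(ω·C) = 0 - j5.32e+04 Ω
Step 3 — Series combination: Z_total = R + L + C = 11 - j5.319e+04 Ω = 5.319e+04∠-90.0° Ω.
Step 4 — Source phasor: V = 48∠117.4° V = -22.09 + j42.62 V.
Step 5 — Current: I = V / Z = -0.0008013 - j0.0004152 A = 0.0009025∠-152.6° A.
Step 6 — Complex power: S = V·I* = 8.959e-06 - j0.04332 VA.
Step 7 — Real power: P = Re(S) = 8.959e-06 W.
Step 8 — Reactive power: Q = Im(S) = -0.04332 VAR.
Step 9 — Apparent power: |S| = 0.04332 VA.
Step 10 — Power factor: PF = P/|S| = 0.0002068 (leading).

(a) P = 8.959e-06 W  (b) Q = -0.04332 VAR  (c) S = 0.04332 VA  (d) PF = 0.0002068 (leading)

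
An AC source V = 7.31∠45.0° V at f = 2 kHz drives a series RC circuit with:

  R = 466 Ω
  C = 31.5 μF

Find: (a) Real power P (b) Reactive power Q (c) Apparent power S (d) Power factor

Step 1 — Angular frequency: ω = 2π·f = 2π·2000 = 1.257e+04 rad/s.
Step 2 — Component impedances:
  R: Z = R = 466 Ω
  C: Z = 1/(jωC) = -j/(ω·C) = 0 - j2.526 Ω
Step 3 — Series combination: Z_total = R + C = 466 - j2.526 Ω = 466∠-0.3° Ω.
Step 4 — Source phasor: V = 7.31∠45.0° V = 5.169 + j5.169 V.
Step 5 — Current: I = V / Z = 0.01103 + j0.01115 A = 0.01569∠45.3° A.
Step 6 — Complex power: S = V·I* = 0.1147 - j0.0006216 VA.
Step 7 — Real power: P = Re(S) = 0.1147 W.
Step 8 — Reactive power: Q = Im(S) = -0.0006216 VAR.
Step 9 — Apparent power: |S| = 0.1147 VA.
Step 10 — Power factor: PF = P/|S| = 1 (leading).

(a) P = 0.1147 W  (b) Q = -0.0006216 VAR  (c) S = 0.1147 VA  (d) PF = 1 (leading)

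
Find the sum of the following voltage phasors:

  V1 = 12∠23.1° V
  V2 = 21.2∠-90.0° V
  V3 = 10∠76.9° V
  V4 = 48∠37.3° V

Step 1 — Convert each phasor to rectangular form:
  V1 = 12·(cos(23.1°) + j·sin(23.1°)) = 11.04 + j4.708 V
  V2 = 21.2·(cos(-90.0°) + j·sin(-90.0°)) = 0 - j21.2 V
  V3 = 10·(cos(76.9°) + j·sin(76.9°)) = 2.267 + j9.74 V
  V4 = 48·(cos(37.3°) + j·sin(37.3°)) = 38.18 + j29.09 V
Step 2 — Sum components: V_total = 51.49 + j22.34 V.
Step 3 — Convert to polar: |V_total| = 56.12 V, ∠V_total = 23.5°.

V_total = 56.12∠23.5° V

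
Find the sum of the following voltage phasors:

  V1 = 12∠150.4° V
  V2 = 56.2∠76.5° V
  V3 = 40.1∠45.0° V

Step 1 — Convert each phasor to rectangular form:
  V1 = 12·(cos(150.4°) + j·sin(150.4°)) = -10.43 + j5.927 V
  V2 = 56.2·(cos(76.5°) + j·sin(76.5°)) = 13.12 + j54.65 V
  V3 = 40.1·(cos(45.0°) + j·sin(45.0°)) = 28.35 + j28.35 V
Step 2 — Sum components: V_total = 31.04 + j88.93 V.
Step 3 — Convert to polar: |V_total| = 94.19 V, ∠V_total = 70.8°.

V_total = 94.19∠70.8° V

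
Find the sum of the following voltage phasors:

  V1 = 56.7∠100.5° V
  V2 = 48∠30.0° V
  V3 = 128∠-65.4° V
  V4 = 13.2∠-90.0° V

Step 1 — Convert each phasor to rectangular form:
  V1 = 56.7·(cos(100.5°) + j·sin(100.5°)) = -10.33 + j55.75 V
  V2 = 48·(cos(30.0°) + j·sin(30.0°)) = 41.57 + j24 V
  V3 = 128·(cos(-65.4°) + j·sin(-65.4°)) = 53.28 - j116.4 V
  V4 = 13.2·(cos(-90.0°) + j·sin(-90.0°)) = 0 - j13.2 V
Step 2 — Sum components: V_total = 84.52 - j49.83 V.
Step 3 — Convert to polar: |V_total| = 98.12 V, ∠V_total = -30.5°.

V_total = 98.12∠-30.5° V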